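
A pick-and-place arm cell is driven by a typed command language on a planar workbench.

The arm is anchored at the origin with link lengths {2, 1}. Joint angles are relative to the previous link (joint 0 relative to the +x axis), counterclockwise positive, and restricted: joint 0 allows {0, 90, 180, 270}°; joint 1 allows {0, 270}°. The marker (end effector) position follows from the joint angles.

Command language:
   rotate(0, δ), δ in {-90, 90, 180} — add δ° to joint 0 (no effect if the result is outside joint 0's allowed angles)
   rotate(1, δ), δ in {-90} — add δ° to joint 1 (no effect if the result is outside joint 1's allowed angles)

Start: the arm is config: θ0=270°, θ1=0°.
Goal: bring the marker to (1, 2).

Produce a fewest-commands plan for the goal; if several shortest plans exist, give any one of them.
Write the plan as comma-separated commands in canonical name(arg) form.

rotate(1, -90), rotate(0, 180)

initial: config: θ0=270°, θ1=0°
[1] after rotate(1, -90): config: θ0=270°, θ1=270°
[2] after rotate(0, 180): config: θ0=90°, θ1=270°
nothing shorter than 2 reaches the goal.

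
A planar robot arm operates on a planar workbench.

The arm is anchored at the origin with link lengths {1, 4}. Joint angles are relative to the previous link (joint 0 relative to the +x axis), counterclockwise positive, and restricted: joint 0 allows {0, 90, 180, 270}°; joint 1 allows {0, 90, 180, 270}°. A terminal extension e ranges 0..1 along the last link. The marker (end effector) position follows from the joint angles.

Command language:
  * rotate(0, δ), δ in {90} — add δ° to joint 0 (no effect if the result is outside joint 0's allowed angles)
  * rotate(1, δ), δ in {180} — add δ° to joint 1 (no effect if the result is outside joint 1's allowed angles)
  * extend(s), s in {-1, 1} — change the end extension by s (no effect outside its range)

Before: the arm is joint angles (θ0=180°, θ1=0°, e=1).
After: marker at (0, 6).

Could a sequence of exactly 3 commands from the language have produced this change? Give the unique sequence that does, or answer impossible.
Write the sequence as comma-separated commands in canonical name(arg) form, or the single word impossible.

rotate(0, 90), rotate(0, 90), rotate(0, 90)

initial: joint angles (θ0=180°, θ1=0°, e=1)
[1] after rotate(0, 90): joint angles (θ0=270°, θ1=0°, e=1)
[2] after rotate(0, 90): joint angles (θ0=0°, θ1=0°, e=1)
[3] after rotate(0, 90): joint angles (θ0=90°, θ1=0°, e=1)
no rival 3-sequence matches.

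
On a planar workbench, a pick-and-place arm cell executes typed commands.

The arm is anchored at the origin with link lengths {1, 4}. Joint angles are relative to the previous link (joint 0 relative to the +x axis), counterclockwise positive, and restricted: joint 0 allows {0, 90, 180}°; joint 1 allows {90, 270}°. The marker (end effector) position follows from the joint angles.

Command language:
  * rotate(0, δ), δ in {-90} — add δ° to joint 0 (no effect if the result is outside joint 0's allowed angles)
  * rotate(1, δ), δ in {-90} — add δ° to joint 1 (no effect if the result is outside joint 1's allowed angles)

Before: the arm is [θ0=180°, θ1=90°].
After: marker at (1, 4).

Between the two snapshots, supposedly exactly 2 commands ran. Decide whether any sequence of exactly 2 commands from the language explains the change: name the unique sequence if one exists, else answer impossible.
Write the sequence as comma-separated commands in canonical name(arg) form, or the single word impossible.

rotate(0, -90), rotate(0, -90)

t0: [θ0=180°, θ1=90°]
t=1 rotate(0, -90) ⇒ [θ0=90°, θ1=90°]
t=2 rotate(0, -90) ⇒ [θ0=0°, θ1=90°]
no rival 2-sequence matches.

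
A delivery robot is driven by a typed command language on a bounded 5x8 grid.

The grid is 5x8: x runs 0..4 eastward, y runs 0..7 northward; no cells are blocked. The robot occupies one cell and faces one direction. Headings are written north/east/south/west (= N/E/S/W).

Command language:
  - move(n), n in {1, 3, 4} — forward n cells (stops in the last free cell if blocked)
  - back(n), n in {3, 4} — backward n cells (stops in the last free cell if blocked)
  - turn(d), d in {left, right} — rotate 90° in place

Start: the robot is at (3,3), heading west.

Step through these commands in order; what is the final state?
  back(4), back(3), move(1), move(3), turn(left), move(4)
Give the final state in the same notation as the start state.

at (0,0), heading south

initial: at (3,3), heading west
[1] after back(4): at (4,3), heading west
[2] after back(3): at (4,3), heading west
[3] after move(1): at (3,3), heading west
[4] after move(3): at (0,3), heading west
[5] after turn(left): at (0,3), heading south
[6] after move(4): at (0,0), heading south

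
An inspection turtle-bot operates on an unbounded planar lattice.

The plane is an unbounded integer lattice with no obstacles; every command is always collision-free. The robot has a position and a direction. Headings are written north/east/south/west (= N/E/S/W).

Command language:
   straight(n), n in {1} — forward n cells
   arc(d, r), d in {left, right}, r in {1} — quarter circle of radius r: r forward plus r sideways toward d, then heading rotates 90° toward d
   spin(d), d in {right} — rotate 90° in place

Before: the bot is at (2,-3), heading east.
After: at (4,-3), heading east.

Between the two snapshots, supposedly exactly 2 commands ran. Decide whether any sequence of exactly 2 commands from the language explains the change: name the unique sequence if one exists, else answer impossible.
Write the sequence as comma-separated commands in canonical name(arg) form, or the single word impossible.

key: still facing E at the end — nothing in the sequence rotates
begin: at (2,-3), heading east
step 1 (straight(1)): at (3,-3), heading east
step 2 (straight(1)): at (4,-3), heading east
all 16 alternatives checked — unique.

straight(1), straight(1)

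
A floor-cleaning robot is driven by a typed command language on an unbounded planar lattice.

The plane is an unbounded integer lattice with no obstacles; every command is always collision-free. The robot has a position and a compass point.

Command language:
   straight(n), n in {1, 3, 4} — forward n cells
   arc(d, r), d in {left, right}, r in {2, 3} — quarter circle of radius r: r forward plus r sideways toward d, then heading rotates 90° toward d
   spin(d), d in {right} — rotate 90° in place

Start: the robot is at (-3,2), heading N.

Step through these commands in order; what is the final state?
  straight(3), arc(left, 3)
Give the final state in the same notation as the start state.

at (-6,8), heading W

initial: at (-3,2), heading N
1. straight(3) → at (-3,5), heading N
2. arc(left, 3) → at (-6,8), heading W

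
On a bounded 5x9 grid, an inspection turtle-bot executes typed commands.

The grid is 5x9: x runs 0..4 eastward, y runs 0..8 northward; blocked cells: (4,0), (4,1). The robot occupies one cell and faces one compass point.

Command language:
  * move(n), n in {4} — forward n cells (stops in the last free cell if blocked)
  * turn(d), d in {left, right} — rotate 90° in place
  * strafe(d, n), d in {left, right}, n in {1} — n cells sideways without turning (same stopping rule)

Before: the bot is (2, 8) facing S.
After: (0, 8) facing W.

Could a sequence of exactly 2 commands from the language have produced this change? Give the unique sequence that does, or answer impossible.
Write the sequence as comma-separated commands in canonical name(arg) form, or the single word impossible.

turn(right), move(4)

key: order matters: swapping turn(right) and move(4) lands elsewhere
start: (2, 8) facing S
step 1 (turn(right)): (2, 8) facing W
step 2 (move(4)): (0, 8) facing W
all 25 alternatives checked — unique.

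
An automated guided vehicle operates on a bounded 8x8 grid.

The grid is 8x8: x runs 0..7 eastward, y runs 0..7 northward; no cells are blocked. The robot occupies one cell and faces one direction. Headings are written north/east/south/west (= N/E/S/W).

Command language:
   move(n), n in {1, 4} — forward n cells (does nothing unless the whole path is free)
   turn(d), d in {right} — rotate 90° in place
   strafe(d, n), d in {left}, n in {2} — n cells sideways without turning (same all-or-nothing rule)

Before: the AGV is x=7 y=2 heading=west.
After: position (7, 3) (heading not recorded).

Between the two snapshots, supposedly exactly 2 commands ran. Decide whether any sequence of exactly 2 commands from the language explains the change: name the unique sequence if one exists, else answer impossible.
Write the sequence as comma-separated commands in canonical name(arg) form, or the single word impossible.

turn(right), move(1)

key: order matters: swapping turn(right) and move(1) lands elsewhere
from: x=7 y=2 heading=west
step 1 (turn(right)): x=7 y=2 heading=north
step 2 (move(1)): x=7 y=3 heading=north
no other 2-command option fits: unique.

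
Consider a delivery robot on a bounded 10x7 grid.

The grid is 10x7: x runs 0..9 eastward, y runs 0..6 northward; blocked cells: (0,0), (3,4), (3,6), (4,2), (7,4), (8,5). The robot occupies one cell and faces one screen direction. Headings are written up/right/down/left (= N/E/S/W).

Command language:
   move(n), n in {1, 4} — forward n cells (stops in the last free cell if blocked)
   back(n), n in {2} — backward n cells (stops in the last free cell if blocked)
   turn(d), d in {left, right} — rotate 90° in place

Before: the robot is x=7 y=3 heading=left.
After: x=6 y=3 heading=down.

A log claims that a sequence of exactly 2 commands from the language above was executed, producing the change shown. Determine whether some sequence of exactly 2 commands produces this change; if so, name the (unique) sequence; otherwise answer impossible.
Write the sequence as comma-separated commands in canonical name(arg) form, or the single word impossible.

move(1), turn(left)

key: order matters: swapping move(1) and turn(left) lands elsewhere
begin: x=7 y=3 heading=left
[1] after move(1): x=6 y=3 heading=left
[2] after turn(left): x=6 y=3 heading=down
no rival 2-sequence matches.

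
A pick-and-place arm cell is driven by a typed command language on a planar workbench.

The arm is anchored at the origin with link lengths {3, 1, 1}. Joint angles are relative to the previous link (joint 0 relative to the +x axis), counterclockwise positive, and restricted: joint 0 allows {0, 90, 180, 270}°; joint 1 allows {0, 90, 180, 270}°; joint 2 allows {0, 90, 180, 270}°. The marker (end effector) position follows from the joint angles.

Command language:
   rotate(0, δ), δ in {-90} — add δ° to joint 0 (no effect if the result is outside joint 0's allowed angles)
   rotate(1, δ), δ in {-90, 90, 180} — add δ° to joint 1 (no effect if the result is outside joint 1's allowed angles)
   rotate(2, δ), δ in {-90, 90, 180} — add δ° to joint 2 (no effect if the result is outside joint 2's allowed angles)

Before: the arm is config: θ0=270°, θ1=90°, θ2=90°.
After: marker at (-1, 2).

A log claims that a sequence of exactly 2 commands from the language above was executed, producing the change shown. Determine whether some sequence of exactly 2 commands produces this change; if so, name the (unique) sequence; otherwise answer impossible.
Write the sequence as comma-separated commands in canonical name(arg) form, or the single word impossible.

start: config: θ0=270°, θ1=90°, θ2=90°
step 1 (rotate(0, -90)): config: θ0=180°, θ1=90°, θ2=90°
step 2 (rotate(0, -90)): config: θ0=90°, θ1=90°, θ2=90°
all 49 alternatives checked — unique.

rotate(0, -90), rotate(0, -90)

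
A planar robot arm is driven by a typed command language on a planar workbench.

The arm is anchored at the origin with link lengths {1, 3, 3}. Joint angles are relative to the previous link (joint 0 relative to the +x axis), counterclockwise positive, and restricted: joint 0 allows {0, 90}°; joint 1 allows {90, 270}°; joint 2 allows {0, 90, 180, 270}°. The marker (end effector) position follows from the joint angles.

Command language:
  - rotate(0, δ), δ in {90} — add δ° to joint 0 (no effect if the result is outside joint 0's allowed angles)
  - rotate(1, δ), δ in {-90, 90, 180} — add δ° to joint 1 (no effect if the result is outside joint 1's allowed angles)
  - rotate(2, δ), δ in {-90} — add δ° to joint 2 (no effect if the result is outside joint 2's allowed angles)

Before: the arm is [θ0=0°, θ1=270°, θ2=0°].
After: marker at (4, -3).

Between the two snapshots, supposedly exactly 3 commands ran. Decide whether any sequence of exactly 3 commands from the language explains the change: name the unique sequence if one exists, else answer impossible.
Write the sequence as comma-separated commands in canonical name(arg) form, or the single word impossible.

t0: [θ0=0°, θ1=270°, θ2=0°]
[1] after rotate(2, -90): [θ0=0°, θ1=270°, θ2=270°]
[2] after rotate(2, -90): [θ0=0°, θ1=270°, θ2=180°]
[3] after rotate(2, -90): [θ0=0°, θ1=270°, θ2=90°]
all 125 alternatives checked — unique.

rotate(2, -90), rotate(2, -90), rotate(2, -90)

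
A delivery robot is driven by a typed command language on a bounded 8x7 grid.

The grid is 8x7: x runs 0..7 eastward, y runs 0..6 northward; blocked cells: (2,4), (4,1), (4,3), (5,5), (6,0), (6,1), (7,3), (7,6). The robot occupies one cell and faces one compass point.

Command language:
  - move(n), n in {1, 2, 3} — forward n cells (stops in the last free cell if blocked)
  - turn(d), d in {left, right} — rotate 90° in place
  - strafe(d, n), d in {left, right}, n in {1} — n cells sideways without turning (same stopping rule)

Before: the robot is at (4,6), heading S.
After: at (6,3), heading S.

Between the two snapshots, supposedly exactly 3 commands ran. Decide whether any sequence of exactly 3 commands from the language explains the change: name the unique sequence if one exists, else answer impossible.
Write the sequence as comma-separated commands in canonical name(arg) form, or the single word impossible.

strafe(left, 1), strafe(left, 1), move(3)

key: running move(3) before strafe(left, 1) would end elsewhere — order is forced
from: at (4,6), heading S
t=1 strafe(left, 1) ⇒ at (5,6), heading S
t=2 strafe(left, 1) ⇒ at (6,6), heading S
t=3 move(3) ⇒ at (6,3), heading S
no rival 3-sequence matches.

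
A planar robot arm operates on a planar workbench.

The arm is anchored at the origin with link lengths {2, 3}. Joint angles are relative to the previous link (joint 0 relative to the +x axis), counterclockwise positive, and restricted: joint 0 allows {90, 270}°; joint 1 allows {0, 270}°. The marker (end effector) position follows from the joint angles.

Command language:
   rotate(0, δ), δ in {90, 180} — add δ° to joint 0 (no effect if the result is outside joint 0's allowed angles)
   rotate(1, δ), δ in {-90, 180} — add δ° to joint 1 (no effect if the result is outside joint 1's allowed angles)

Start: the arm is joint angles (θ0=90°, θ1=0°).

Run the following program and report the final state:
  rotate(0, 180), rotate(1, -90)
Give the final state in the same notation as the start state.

initial: joint angles (θ0=90°, θ1=0°)
t=1 rotate(0, 180) ⇒ joint angles (θ0=270°, θ1=0°)
t=2 rotate(1, -90) ⇒ joint angles (θ0=270°, θ1=270°)

joint angles (θ0=270°, θ1=270°)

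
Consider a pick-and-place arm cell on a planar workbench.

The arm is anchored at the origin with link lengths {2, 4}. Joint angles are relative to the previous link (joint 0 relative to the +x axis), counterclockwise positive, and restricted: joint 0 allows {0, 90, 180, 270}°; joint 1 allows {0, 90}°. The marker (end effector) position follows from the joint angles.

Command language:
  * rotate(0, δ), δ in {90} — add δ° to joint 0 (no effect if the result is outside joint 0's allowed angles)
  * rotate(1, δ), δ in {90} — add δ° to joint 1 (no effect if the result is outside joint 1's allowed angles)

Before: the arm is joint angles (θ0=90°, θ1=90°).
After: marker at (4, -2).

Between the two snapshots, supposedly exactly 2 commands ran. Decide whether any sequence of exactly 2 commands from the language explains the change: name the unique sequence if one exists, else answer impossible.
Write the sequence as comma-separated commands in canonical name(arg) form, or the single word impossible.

begin: joint angles (θ0=90°, θ1=90°)
1. rotate(0, 90) → joint angles (θ0=180°, θ1=90°)
2. rotate(0, 90) → joint angles (θ0=270°, θ1=90°)
no other 2-command option fits: unique.

rotate(0, 90), rotate(0, 90)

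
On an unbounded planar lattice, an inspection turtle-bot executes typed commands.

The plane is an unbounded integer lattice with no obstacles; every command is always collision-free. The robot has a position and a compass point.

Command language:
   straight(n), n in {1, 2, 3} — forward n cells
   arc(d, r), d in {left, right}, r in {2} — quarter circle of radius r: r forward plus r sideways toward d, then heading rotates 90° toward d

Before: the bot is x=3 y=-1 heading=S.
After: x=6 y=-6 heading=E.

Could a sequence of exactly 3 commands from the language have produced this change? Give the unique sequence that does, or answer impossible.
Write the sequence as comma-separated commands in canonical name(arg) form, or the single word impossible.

straight(3), arc(left, 2), straight(1)

key: running straight(1) before straight(3) would end elsewhere — order is forced
t0: x=3 y=-1 heading=S
step 1 (straight(3)): x=3 y=-4 heading=S
step 2 (arc(left, 2)): x=5 y=-6 heading=E
step 3 (straight(1)): x=6 y=-6 heading=E
no rival 3-sequence matches.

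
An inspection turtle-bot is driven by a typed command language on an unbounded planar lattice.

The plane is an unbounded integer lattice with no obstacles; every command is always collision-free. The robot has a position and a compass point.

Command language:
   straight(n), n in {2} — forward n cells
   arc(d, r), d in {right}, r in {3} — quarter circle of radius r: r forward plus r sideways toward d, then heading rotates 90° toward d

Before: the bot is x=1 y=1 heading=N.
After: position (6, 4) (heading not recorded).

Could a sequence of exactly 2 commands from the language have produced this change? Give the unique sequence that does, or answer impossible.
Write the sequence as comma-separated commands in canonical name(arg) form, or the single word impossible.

arc(right, 3), straight(2)

key: order matters: swapping arc(right, 3) and straight(2) lands elsewhere
from: x=1 y=1 heading=N
step 1 (arc(right, 3)): x=4 y=4 heading=E
step 2 (straight(2)): x=6 y=4 heading=E
no rival 2-sequence matches.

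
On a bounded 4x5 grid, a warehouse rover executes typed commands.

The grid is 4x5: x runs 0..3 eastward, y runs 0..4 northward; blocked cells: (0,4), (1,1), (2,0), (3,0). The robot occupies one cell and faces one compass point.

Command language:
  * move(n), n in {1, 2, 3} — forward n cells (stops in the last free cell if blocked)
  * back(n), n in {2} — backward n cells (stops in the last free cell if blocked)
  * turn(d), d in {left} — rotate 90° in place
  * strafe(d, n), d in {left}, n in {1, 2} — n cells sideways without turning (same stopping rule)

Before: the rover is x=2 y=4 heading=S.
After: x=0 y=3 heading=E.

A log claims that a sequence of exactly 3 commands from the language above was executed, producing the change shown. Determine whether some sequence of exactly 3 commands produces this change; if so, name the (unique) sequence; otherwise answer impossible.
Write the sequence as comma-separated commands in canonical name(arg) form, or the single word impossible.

key: running back(2) before move(1) would end elsewhere — order is forced
from: x=2 y=4 heading=S
t=1 move(1) ⇒ x=2 y=3 heading=S
t=2 turn(left) ⇒ x=2 y=3 heading=E
t=3 back(2) ⇒ x=0 y=3 heading=E
uniquely the one of 343 3-step routes that fits.

move(1), turn(left), back(2)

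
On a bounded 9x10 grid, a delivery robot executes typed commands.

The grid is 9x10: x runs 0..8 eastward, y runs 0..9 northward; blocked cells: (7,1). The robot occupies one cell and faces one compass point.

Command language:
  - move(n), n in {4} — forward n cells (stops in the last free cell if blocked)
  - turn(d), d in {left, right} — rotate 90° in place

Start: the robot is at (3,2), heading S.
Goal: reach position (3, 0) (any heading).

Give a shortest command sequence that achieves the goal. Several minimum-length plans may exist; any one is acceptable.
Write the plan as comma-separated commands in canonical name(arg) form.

from: at (3,2), heading S
t=1 move(4) ⇒ at (3,0), heading S
minimal: 1 command(s), checked below 1.

move(4)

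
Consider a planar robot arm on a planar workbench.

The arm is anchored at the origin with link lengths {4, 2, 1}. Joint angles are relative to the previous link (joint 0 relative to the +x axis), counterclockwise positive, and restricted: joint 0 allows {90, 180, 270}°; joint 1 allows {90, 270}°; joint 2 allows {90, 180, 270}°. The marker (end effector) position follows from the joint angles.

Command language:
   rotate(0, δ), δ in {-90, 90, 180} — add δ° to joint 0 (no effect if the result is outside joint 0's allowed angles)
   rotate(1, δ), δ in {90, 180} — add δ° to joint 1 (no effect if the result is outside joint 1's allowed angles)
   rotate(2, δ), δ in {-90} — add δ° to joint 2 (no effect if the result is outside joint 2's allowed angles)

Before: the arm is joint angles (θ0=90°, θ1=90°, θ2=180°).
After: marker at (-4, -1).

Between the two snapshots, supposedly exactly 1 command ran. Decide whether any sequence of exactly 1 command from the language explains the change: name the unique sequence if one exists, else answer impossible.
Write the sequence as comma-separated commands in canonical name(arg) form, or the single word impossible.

start: joint angles (θ0=90°, θ1=90°, θ2=180°)
1. rotate(0, 90) → joint angles (θ0=180°, θ1=90°, θ2=180°)
all 6 alternatives checked — unique.

rotate(0, 90)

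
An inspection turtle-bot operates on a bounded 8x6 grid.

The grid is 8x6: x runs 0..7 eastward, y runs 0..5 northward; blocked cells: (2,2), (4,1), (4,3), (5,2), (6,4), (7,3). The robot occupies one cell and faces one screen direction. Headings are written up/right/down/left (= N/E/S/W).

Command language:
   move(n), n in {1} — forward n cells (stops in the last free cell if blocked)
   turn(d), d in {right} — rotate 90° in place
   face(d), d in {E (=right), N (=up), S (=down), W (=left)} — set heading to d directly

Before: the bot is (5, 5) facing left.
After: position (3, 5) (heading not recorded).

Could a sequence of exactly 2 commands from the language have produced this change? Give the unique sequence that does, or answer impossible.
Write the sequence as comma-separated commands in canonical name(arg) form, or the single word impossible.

move(1), move(1)

initial: (5, 5) facing left
step 1 (move(1)): (4, 5) facing left
step 2 (move(1)): (3, 5) facing left
all 36 alternatives checked — unique.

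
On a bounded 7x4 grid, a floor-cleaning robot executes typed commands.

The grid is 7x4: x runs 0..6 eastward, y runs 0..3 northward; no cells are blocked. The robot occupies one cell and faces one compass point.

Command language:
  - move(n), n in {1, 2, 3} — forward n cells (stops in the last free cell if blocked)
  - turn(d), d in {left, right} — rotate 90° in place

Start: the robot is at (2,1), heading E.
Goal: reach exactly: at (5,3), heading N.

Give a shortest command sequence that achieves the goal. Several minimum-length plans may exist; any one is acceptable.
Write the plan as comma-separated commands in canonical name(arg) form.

move(3), turn(left), move(2)

start: at (2,1), heading E
[1] after move(3): at (5,1), heading E
[2] after turn(left): at (5,1), heading N
[3] after move(2): at (5,3), heading N
nothing shorter than 3 reaches the goal.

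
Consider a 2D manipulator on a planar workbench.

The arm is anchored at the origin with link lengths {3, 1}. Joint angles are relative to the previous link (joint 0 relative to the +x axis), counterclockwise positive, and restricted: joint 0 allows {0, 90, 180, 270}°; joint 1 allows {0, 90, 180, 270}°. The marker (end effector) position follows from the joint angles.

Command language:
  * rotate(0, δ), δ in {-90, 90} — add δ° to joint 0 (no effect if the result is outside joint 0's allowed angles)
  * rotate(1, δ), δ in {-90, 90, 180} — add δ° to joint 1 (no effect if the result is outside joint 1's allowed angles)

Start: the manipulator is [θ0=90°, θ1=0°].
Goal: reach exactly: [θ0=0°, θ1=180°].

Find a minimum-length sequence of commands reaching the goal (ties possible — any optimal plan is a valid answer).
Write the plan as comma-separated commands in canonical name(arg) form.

rotate(1, 180), rotate(0, -90)

initial: [θ0=90°, θ1=0°]
t=1 rotate(1, 180) ⇒ [θ0=90°, θ1=180°]
t=2 rotate(0, -90) ⇒ [θ0=0°, θ1=180°]
shorter routes all fall short; 2 is best.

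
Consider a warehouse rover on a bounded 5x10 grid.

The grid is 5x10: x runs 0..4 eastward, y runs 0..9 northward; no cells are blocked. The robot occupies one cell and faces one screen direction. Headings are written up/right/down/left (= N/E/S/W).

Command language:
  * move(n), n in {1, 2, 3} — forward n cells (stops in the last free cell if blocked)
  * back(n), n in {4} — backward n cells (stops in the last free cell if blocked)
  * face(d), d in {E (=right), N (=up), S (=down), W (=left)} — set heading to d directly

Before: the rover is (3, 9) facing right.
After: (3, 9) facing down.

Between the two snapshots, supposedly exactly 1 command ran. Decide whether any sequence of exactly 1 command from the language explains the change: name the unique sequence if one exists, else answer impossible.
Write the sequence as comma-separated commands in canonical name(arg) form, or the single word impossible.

key: parked at (3,9) the whole time — nothing moves the robot
begin: (3, 9) facing right
[1] after face(S): (3, 9) facing down
uniquely the one of 8 1-step routes that fits.

face(S)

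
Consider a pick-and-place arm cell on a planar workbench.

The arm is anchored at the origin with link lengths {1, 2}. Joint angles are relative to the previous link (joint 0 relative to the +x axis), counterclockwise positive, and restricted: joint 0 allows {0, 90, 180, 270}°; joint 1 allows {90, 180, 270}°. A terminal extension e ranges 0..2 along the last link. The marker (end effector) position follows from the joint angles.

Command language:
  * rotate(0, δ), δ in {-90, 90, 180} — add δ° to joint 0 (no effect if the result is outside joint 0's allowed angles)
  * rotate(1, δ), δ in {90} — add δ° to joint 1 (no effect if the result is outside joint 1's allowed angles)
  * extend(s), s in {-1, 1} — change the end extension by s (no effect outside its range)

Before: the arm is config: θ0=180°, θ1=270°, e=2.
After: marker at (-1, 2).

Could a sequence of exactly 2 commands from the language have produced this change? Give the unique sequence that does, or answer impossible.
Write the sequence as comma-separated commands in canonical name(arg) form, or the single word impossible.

initial: config: θ0=180°, θ1=270°, e=2
[1] after extend(-1): config: θ0=180°, θ1=270°, e=1
[2] after extend(-1): config: θ0=180°, θ1=270°, e=0
all 36 alternatives checked — unique.

extend(-1), extend(-1)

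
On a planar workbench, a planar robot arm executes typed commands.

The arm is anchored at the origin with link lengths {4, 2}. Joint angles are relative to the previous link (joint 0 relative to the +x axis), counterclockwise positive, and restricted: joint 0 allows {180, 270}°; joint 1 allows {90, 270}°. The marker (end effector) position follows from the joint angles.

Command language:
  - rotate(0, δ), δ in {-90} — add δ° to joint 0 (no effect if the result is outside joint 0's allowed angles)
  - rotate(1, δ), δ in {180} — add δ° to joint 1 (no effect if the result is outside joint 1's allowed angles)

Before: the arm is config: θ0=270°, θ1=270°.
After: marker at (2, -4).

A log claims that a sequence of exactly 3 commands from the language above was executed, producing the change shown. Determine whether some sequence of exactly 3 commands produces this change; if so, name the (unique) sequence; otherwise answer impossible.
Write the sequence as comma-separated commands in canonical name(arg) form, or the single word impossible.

from: config: θ0=270°, θ1=270°
step 1 (rotate(1, 180)): config: θ0=270°, θ1=90°
step 2 (rotate(1, 180)): config: θ0=270°, θ1=270°
step 3 (rotate(1, 180)): config: θ0=270°, θ1=90°
no other 3-command option fits: unique.

rotate(1, 180), rotate(1, 180), rotate(1, 180)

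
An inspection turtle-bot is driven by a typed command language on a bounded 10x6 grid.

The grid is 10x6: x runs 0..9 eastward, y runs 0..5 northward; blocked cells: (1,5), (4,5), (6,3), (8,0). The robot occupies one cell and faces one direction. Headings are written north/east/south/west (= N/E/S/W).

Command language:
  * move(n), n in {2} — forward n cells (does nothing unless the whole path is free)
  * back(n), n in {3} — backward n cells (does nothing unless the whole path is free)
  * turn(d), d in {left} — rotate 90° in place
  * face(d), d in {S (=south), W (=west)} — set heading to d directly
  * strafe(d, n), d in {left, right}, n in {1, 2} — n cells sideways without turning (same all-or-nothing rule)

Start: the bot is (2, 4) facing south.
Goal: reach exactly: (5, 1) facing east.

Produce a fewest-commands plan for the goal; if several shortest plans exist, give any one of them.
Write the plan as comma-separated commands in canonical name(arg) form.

strafe(left, 2), strafe(left, 1), move(2), turn(left), strafe(right, 1)

start: (2, 4) facing south
step 1 (strafe(left, 2)): (4, 4) facing south
step 2 (strafe(left, 1)): (5, 4) facing south
step 3 (move(2)): (5, 2) facing south
step 4 (turn(left)): (5, 2) facing east
step 5 (strafe(right, 1)): (5, 1) facing east
nothing shorter than 5 reaches the goal.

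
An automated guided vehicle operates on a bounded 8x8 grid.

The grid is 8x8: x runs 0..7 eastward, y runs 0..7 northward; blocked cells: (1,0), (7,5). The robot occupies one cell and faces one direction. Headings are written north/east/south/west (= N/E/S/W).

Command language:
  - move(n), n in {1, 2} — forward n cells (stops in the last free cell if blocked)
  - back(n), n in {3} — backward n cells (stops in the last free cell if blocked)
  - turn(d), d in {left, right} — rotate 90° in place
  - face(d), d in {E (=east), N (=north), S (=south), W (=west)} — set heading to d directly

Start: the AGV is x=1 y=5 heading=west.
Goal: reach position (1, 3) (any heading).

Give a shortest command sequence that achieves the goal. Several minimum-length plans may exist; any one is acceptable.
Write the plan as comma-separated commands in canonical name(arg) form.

turn(left), move(2)

start: x=1 y=5 heading=west
[1] after turn(left): x=1 y=5 heading=south
[2] after move(2): x=1 y=3 heading=south
shorter routes all fall short; 2 is best.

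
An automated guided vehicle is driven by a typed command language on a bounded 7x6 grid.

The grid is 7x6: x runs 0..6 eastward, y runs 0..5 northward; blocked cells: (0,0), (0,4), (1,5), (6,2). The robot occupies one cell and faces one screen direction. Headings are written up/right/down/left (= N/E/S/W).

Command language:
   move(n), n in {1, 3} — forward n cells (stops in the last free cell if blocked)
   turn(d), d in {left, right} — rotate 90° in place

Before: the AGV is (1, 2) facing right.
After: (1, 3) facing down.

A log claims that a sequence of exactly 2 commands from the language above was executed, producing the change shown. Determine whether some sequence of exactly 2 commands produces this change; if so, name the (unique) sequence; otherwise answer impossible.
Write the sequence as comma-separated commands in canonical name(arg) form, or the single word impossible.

no 2-step route produces this change.

impossible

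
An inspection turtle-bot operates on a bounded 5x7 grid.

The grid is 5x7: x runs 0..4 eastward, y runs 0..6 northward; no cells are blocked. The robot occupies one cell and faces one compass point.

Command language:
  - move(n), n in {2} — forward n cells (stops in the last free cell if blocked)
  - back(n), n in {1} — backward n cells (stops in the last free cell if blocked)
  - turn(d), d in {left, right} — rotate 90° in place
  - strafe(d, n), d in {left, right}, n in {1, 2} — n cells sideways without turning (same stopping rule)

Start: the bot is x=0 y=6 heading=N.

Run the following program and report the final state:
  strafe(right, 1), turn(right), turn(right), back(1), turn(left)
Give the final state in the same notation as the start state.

x=1 y=6 heading=E

begin: x=0 y=6 heading=N
[1] after strafe(right, 1): x=1 y=6 heading=N
[2] after turn(right): x=1 y=6 heading=E
[3] after turn(right): x=1 y=6 heading=S
[4] after back(1): x=1 y=6 heading=S
[5] after turn(left): x=1 y=6 heading=E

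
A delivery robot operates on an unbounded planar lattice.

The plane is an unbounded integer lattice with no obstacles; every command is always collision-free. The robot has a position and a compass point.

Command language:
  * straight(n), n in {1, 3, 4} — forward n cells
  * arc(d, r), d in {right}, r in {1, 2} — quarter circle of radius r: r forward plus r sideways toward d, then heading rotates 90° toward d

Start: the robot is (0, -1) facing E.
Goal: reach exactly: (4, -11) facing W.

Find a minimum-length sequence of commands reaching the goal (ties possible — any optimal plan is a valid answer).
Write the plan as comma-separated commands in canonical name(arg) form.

from: (0, -1) facing E
step 1 (straight(3)): (3, -1) facing E
step 2 (arc(right, 2)): (5, -3) facing S
step 3 (straight(3)): (5, -6) facing S
step 4 (straight(4)): (5, -10) facing S
step 5 (arc(right, 1)): (4, -11) facing W
shorter routes all fall short; 5 is best.

straight(3), arc(right, 2), straight(3), straight(4), arc(right, 1)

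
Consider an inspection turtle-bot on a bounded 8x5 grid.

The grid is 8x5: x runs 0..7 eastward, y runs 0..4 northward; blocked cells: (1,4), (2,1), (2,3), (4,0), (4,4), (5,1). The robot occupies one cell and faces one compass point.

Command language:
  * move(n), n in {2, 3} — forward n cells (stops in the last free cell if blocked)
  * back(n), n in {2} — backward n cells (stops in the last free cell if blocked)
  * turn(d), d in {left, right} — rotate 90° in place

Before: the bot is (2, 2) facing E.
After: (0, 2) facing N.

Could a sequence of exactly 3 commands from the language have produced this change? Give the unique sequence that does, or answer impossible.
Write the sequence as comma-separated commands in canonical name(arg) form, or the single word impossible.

key: the second back(2) runs into the grid edge before its full distance
begin: (2, 2) facing E
[1] after back(2): (0, 2) facing E
[2] after back(2): (0, 2) facing E
[3] after turn(left): (0, 2) facing N
no other 3-command option fits: unique.

back(2), back(2), turn(left)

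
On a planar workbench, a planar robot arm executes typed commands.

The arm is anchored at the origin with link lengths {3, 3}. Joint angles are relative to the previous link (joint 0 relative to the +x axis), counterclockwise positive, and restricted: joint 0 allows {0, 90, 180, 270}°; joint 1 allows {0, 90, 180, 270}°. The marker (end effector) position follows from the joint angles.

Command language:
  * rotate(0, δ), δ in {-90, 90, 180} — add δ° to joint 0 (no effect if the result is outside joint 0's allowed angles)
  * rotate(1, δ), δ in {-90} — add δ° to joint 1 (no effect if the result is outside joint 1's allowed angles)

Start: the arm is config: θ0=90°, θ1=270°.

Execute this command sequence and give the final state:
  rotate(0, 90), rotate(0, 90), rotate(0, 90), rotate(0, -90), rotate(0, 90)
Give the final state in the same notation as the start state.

t0: config: θ0=90°, θ1=270°
step 1 (rotate(0, 90)): config: θ0=180°, θ1=270°
step 2 (rotate(0, 90)): config: θ0=270°, θ1=270°
step 3 (rotate(0, 90)): config: θ0=0°, θ1=270°
step 4 (rotate(0, -90)): config: θ0=270°, θ1=270°
step 5 (rotate(0, 90)): config: θ0=0°, θ1=270°

config: θ0=0°, θ1=270°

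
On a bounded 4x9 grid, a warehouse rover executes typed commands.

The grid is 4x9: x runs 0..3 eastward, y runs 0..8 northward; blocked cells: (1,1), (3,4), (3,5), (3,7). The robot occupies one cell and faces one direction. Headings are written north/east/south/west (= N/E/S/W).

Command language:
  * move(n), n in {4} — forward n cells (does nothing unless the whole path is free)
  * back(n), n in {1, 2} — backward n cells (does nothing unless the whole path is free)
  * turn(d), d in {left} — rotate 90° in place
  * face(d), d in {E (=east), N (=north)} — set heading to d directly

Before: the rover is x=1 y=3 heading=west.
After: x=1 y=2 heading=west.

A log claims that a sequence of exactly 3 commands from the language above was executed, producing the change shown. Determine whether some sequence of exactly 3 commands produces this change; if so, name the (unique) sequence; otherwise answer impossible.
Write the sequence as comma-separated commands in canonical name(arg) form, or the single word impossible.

face(N), back(1), turn(left)

key: running turn(left) before face(N) would end elsewhere — order is forced
t0: x=1 y=3 heading=west
step 1 (face(N)): x=1 y=3 heading=north
step 2 (back(1)): x=1 y=2 heading=north
step 3 (turn(left)): x=1 y=2 heading=west
all 216 alternatives checked — unique.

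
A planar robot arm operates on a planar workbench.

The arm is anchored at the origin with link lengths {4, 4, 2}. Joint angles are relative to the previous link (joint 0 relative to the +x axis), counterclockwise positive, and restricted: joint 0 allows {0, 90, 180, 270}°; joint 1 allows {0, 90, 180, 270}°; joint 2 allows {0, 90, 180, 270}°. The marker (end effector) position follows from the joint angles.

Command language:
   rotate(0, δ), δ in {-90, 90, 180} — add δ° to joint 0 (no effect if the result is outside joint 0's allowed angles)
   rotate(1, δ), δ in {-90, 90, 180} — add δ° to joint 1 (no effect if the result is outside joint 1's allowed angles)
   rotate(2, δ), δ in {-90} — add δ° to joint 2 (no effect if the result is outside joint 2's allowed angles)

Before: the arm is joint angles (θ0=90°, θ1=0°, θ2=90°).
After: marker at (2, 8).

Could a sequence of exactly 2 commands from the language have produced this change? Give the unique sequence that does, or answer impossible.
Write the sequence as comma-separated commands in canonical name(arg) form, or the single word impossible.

initial: joint angles (θ0=90°, θ1=0°, θ2=90°)
[1] after rotate(2, -90): joint angles (θ0=90°, θ1=0°, θ2=0°)
[2] after rotate(2, -90): joint angles (θ0=90°, θ1=0°, θ2=270°)
all 49 alternatives checked — unique.

rotate(2, -90), rotate(2, -90)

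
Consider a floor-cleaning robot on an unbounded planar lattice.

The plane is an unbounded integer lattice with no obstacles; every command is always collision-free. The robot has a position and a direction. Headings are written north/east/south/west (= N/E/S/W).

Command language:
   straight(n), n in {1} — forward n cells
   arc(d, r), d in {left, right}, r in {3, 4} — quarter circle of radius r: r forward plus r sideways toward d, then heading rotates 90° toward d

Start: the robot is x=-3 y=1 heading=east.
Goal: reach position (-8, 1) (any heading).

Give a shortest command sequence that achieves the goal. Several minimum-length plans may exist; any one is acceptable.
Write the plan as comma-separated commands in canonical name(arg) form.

arc(left, 4), arc(left, 3), arc(left, 3), straight(1), arc(right, 3)

initial: x=-3 y=1 heading=east
step 1 (arc(left, 4)): x=1 y=5 heading=north
step 2 (arc(left, 3)): x=-2 y=8 heading=west
step 3 (arc(left, 3)): x=-5 y=5 heading=south
step 4 (straight(1)): x=-5 y=4 heading=south
step 5 (arc(right, 3)): x=-8 y=1 heading=west
nothing shorter than 5 reaches the goal.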